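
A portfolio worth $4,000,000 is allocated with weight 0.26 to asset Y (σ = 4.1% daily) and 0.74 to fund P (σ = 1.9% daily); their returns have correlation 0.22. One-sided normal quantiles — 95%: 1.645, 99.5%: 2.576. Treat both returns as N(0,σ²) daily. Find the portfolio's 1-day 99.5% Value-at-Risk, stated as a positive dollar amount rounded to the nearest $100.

σ_p² = 0.26²·4.1² + 0.74²·1.9² + 2·0.22·0.26·0.74·4.1·1.9 = 3.7727 (%²).
σ_p = √3.7727 = 1.942%.
VaR = 2.576 × 1.942% = 5.003%; on $4,000,000 that is $200,120.

$200,100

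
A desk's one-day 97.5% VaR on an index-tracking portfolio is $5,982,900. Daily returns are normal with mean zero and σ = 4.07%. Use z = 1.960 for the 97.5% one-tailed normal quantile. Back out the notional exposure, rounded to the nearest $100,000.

VaR as a fraction of value: z·σ = 1.960 × 4.07% = 7.9772%.
Position = $5,982,900 / 0.079772 = $75,000,000.

$75,000,000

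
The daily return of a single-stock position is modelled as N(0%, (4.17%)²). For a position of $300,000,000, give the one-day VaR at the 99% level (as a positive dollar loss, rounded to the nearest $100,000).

At 99% one-sided, z = 2.326.
VaR = z·σ = 2.326 × 4.17% = 9.699%.
On $300,000,000: 0.09699 × $300,000,000 = $29,097,000.

$29,100,000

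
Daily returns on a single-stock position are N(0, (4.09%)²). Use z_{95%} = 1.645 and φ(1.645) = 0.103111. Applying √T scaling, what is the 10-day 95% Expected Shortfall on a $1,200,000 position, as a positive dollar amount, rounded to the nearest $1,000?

$320,000

σ_{10d} = 4.09% × √10 = 12.934%.
ES multiplier = φ(z)/(1−α) = 0.103111/0.05 = 2.062.
ES = 12.934% × 2.062 = 26.670%; on $1,200,000: $320,040.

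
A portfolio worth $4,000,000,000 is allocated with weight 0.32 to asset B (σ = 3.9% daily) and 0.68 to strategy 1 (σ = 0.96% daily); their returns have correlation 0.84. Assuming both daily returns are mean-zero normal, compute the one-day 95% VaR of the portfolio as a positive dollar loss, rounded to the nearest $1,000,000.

σ_p² = 0.32²·3.9² + 0.68²·0.96² + 2·0.84·0.32·0.68·3.9·0.96 = 3.3523 (%²).
σ_p = √3.3523 = 1.831%.
At 95%, z = 1.645.
VaR = 1.645 × 1.831% = 3.012%; on $4,000,000,000 that is $120,480,000.

$120,000,000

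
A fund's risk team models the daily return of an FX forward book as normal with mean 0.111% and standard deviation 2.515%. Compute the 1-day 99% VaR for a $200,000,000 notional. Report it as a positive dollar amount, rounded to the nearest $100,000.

At 99% one-sided, z = 2.326.
VaR = −μ + z·σ = −(0.111%) + 2.326 × 2.515% = 5.739%.
On $200,000,000: 0.05739 × $200,000,000 = $11,478,000.

$11,500,000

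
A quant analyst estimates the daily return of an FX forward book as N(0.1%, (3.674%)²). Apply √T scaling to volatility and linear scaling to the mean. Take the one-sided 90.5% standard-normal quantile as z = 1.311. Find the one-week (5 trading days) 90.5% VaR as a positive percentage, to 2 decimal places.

10.27%

σ_{5d} = 3.674% × √5 = 8.215%; μ_{5d} = 5 × 0.1% = 0.500%.
VaR = −(0.500%) + 1.311 × 8.215% = 10.270%.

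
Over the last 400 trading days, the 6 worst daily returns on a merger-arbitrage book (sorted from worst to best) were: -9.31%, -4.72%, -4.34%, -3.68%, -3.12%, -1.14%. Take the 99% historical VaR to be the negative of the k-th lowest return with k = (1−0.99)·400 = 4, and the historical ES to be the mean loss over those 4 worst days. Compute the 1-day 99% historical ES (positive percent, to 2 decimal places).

The 4 worst returns sum to -22.05%.
ES = −(-22.05%) / 4 = 5.5125% ≈ 5.51%.

5.51%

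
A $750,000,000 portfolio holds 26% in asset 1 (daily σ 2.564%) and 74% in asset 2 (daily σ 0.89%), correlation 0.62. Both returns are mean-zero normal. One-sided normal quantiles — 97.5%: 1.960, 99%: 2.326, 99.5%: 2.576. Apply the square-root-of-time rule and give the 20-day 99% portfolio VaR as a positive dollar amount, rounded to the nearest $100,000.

σ_p = √(0.26²·2.564² + 0.74²·0.89² + 2·0.62·0.26·0.74·2.564·0.89) = 1.193%.
σ_{20d} = 1.193% × √20 = 5.335%.
VaR = 2.326 × 5.335% = 12.409%; on $750,000,000 that is $93,067,500.

$93,100,000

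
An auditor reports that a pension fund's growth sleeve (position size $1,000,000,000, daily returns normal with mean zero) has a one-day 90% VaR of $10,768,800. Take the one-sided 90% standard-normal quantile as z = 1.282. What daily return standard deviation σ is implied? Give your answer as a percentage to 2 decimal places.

0.84%

VaR as a fraction: $10,768,800 / $1,000,000,000 = 1.077%.
σ = VaR / z = 1.077% / 1.282 = 0.840%.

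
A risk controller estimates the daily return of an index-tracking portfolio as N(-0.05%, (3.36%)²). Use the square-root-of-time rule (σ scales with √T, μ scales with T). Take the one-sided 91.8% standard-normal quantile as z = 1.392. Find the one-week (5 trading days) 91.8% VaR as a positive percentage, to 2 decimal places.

σ_{5d} = 3.36% × √5 = 7.513%; μ_{5d} = 5 × -0.05% = -0.250%.
VaR = −(-0.250%) + 1.392 × 7.513% = 10.708%.

10.71%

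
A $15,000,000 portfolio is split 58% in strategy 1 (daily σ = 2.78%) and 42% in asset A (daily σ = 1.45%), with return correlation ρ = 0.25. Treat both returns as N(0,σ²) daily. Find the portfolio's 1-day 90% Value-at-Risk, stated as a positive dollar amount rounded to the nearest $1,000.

$358,000

σ_p² = 0.58²·2.78² + 0.42²·1.45² + 2·0.25·0.58·0.42·2.78·1.45 = 3.4617 (%²).
σ_p = √3.4617 = 1.861%.
At 90%, z = 1.282.
VaR = 1.282 × 1.861% = 2.386%; on $15,000,000 that is $357,900.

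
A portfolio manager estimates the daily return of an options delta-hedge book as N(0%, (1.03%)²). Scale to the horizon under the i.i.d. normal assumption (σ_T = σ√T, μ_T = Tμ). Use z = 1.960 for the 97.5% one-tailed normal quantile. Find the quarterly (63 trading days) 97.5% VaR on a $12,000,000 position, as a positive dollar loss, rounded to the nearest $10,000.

σ_{63d} = 1.03% × √63 = 8.175%.
VaR = 1.960 × 8.175% = 16.023%.
On $12,000,000: 0.16023 × $12,000,000 = $1,922,760.

$1,920,000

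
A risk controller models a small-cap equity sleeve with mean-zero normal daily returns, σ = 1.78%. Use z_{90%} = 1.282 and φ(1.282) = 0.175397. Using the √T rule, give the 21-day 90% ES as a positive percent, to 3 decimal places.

14.307%

σ_{21d} = 1.78% × √21 = 8.157%.
ES multiplier = φ(z)/(1−α) = 0.175397/0.1 = 1.754.
ES = 8.157% × 1.754 = 14.307%.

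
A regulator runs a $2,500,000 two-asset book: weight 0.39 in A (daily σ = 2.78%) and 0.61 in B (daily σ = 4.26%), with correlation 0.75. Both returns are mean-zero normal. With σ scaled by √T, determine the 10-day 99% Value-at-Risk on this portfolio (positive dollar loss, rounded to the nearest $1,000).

$641,000

σ_p = √(0.39²·2.78² + 0.61²·4.26² + 2·0.75·0.39·0.61·2.78·4.26) = 3.486%.
σ_{10d} = 3.486% × √10 = 11.024%.
z(99%) = 2.326.
VaR = 2.326 × 11.024% = 25.642%; on $2,500,000 that is $641,050.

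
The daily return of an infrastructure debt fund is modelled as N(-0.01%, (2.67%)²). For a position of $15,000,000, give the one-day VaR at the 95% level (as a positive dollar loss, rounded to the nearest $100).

$660,300

At 95% one-sided, z = 1.645.
VaR = −μ + z·σ = −(-0.01%) + 1.645 × 2.67% = 4.402%.
On $15,000,000: 0.04402 × $15,000,000 = $660,300.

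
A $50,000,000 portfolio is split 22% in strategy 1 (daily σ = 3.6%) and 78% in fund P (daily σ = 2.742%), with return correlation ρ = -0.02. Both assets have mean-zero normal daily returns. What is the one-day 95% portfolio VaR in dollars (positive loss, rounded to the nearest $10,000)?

σ_p² = 0.22²·3.6² + 0.78²·2.742² + 2·-0.02·0.22·0.78·3.6·2.742 = 5.1338 (%²).
σ_p = √5.1338 = 2.266%.
At 95%, z = 1.645.
VaR = 1.645 × 2.266% = 3.728%; on $50,000,000 that is $1,864,000.

$1,860,000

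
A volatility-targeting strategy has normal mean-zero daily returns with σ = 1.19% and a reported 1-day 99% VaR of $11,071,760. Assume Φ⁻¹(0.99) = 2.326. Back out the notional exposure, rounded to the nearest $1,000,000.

VaR as a fraction of value: z·σ = 2.326 × 1.19% = 2.76794%.
Position = $11,071,760 / 0.0276794 = $400,000,000.

$400,000,000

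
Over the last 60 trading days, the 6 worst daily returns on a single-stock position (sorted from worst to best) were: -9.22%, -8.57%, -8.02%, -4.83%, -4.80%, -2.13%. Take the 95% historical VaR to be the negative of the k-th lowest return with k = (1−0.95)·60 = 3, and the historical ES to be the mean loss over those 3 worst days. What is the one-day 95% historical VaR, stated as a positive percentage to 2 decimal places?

k = 3; the 3rd lowest return is -8.02%, so VaR = 8.02%.

8.02%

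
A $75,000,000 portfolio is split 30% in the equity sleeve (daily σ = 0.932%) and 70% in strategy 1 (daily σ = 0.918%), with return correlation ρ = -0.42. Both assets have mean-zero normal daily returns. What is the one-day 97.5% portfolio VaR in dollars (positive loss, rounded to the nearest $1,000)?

σ_p² = 0.3²·0.932² + 0.7²·0.918² + 2·-0.42·0.3·0.7·0.932·0.918 = 0.3402 (%²).
σ_p = √0.3402 = 0.583%.
At 97.5%, z = 1.960.
VaR = 1.960 × 0.583% = 1.143%; on $75,000,000 that is $857,250.

$857,000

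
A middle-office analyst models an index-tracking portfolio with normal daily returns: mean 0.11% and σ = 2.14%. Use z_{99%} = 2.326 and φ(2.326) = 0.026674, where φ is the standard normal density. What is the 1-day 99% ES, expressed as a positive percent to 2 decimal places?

Tail multiplier: φ(z)/(1−α) = 0.026674 / 0.01 = 2.667.
ES = −(0.11%) + 2.14% × 2.667 = 5.597%.

5.60%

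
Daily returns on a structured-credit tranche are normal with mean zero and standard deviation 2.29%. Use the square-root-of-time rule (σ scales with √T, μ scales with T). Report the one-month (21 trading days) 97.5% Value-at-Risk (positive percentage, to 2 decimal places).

At 97.5%, z = 1.960.
σ_{21d} = 2.29% × √21 = 10.494%.
VaR = 1.960 × 10.494% = 20.568%.

20.57%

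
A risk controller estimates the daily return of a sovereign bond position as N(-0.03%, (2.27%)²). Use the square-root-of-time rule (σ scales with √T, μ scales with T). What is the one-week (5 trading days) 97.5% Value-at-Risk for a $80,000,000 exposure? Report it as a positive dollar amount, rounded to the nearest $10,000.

$8,080,000

At 97.5%, z = 1.960.
σ_{5d} = 2.27% × √5 = 5.076%; μ_{5d} = 5 × -0.03% = -0.150%.
VaR = −(-0.150%) + 1.960 × 5.076% = 10.099%.
On $80,000,000: 0.10099 × $80,000,000 = $8,079,200.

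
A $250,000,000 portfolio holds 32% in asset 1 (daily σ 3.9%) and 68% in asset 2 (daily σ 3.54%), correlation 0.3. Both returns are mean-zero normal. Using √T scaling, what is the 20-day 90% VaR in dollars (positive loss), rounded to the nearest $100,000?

σ_p = √(0.32²·3.9² + 0.68²·3.54² + 2·0.3·0.32·0.68·3.9·3.54) = 3.026%.
σ_{20d} = 3.026% × √20 = 13.533%.
z(90%) = 1.282.
VaR = 1.282 × 13.533% = 17.349%; on $250,000,000 that is $43,372,500.

$43,400,000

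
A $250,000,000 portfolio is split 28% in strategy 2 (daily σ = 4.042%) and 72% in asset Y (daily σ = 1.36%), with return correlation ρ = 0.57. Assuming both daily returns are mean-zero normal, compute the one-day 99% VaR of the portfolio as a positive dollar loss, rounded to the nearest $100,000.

$10,900,000

σ_p² = 0.28²·4.042² + 0.72²·1.36² + 2·0.57·0.28·0.72·4.042·1.36 = 3.5031 (%²).
σ_p = √3.5031 = 1.872%.
At 99%, z = 2.326.
VaR = 2.326 × 1.872% = 4.354%; on $250,000,000 that is $10,885,000.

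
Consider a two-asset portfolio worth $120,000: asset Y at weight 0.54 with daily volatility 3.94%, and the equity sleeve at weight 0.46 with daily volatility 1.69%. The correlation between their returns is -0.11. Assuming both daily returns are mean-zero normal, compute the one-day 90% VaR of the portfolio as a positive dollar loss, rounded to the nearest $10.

σ_p² = 0.54²·3.94² + 0.46²·1.69² + 2·-0.11·0.54·0.46·3.94·1.69 = 4.7672 (%²).
σ_p = √4.7672 = 2.183%.
At 90%, z = 1.282.
VaR = 1.282 × 2.183% = 2.799%; on $120,000 that is $3,359.

$3,360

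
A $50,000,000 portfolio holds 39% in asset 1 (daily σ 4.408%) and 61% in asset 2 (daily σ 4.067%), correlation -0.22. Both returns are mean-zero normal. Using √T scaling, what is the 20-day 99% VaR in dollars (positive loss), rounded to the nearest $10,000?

σ_p = √(0.39²·4.408² + 0.61²·4.067² + 2·-0.22·0.39·0.61·4.408·4.067) = 2.690%.
σ_{20d} = 2.690% × √20 = 12.030%.
z(99%) = 2.326.
VaR = 2.326 × 12.030% = 27.982%; on $50,000,000 that is $13,991,000.

$13,990,000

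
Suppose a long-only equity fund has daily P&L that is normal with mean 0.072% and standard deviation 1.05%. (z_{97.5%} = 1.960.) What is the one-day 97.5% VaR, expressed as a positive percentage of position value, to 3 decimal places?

VaR = −μ + z·σ = −(0.072%) + 1.960 × 1.05% = 1.986%.

1.986%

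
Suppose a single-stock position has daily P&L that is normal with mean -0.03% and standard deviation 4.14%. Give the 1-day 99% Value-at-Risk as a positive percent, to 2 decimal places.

9.66%

At 99% one-sided, z = 2.326.
VaR = −μ + z·σ = −(-0.03%) + 2.326 × 4.14% = 9.660%.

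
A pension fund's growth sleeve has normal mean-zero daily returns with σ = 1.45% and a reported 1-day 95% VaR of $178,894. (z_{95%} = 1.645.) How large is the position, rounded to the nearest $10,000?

$7,500,000

VaR as a fraction of value: z·σ = 1.645 × 1.45% = 2.38525%.
Position = $178,894 / 0.0238525 = $7,500,010.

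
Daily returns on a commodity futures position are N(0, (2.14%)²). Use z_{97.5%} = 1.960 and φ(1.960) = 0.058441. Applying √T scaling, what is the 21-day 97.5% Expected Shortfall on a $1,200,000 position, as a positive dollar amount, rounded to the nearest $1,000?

$275,000

σ_{21d} = 2.14% × √21 = 9.807%.
ES multiplier = φ(z)/(1−α) = 0.058441/0.025 = 2.338.
ES = 9.807% × 2.338 = 22.929%; on $1,200,000: $275,148.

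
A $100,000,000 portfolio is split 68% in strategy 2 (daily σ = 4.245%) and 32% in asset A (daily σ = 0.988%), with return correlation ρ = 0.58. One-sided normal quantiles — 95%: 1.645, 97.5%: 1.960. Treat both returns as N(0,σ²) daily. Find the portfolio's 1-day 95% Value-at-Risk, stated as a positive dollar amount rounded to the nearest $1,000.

$5,068,000

σ_p² = 0.68²·4.245² + 0.32²·0.988² + 2·0.58·0.68·0.32·4.245·0.988 = 9.4911 (%²).
σ_p = √9.4911 = 3.081%.
VaR = 1.645 × 3.081% = 5.068%; on $100,000,000 that is $5,068,000.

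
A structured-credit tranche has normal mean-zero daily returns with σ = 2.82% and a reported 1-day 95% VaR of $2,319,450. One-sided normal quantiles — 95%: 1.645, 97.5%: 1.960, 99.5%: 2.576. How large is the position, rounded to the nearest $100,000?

$50,000,000

VaR as a fraction of value: z·σ = 1.645 × 2.82% = 4.6389%.
Position = $2,319,450 / 0.046389 = $50,000,000.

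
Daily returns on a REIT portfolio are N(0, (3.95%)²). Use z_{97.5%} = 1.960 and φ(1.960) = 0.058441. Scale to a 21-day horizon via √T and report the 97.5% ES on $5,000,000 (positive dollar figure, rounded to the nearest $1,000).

σ_{21d} = 3.95% × √21 = 18.101%.
ES multiplier = φ(z)/(1−α) = 0.058441/0.025 = 2.338.
ES = 18.101% × 2.338 = 42.320%; on $5,000,000: $2,116,000.

$2,116,000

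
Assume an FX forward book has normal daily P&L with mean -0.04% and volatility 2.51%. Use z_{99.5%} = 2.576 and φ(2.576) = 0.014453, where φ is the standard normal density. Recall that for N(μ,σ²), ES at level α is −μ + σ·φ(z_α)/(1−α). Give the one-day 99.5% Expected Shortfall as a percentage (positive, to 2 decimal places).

7.30%

Tail multiplier: φ(z)/(1−α) = 0.014453 / 0.005 = 2.891.
ES = −(-0.04%) + 2.51% × 2.891 = 7.296%.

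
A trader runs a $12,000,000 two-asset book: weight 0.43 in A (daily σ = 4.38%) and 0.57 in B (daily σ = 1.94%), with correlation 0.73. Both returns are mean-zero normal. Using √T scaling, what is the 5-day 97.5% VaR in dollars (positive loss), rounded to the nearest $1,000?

σ_p = √(0.43²·4.38² + 0.57²·1.94² + 2·0.73·0.43·0.57·4.38·1.94) = 2.795%.
σ_{5d} = 2.795% × √5 = 6.250%.
z(97.5%) = 1.960.
VaR = 1.960 × 6.250% = 12.250%; on $12,000,000 that is $1,470,000.

$1,470,000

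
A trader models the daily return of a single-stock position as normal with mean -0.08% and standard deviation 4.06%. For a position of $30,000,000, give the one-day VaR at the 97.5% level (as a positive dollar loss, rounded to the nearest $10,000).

At 97.5% one-sided, z = 1.960.
VaR = −μ + z·σ = −(-0.08%) + 1.960 × 4.06% = 8.038%.
On $30,000,000: 0.08038 × $30,000,000 = $2,411,400.

$2,410,000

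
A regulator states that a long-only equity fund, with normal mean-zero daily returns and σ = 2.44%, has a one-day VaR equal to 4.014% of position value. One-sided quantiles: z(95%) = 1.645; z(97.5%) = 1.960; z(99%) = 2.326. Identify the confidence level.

Implied z = VaR/σ = 4.014 / 2.44 = 1.645.
This matches z(95%) = 1.645.

95%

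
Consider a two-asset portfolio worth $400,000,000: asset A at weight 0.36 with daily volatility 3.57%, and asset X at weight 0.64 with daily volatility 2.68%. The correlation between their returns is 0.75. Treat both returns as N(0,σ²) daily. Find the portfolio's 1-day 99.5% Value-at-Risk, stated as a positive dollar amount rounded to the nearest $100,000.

σ_p² = 0.36²·3.57² + 0.64²·2.68² + 2·0.75·0.36·0.64·3.57·2.68 = 7.9002 (%²).
σ_p = √7.9002 = 2.811%.
At 99.5%, z = 2.576.
VaR = 2.576 × 2.811% = 7.241%; on $400,000,000 that is $28,964,000.

$29,000,000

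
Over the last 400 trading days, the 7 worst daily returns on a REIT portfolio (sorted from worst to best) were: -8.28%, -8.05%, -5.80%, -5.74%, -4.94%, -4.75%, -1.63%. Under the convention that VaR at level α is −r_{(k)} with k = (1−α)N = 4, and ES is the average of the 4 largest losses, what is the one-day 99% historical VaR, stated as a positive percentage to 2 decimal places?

5.74%

k = 4; the 4th lowest return is -5.74%, so VaR = 5.74%.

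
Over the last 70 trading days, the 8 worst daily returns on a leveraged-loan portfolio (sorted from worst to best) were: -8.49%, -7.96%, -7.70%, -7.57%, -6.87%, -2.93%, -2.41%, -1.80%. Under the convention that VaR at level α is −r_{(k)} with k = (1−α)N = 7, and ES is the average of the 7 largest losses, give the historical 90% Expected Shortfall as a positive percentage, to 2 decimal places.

The 7 worst returns sum to -43.93%.
ES = −(-43.93%) / 7 = 6.2757…% ≈ 6.28%.

6.28%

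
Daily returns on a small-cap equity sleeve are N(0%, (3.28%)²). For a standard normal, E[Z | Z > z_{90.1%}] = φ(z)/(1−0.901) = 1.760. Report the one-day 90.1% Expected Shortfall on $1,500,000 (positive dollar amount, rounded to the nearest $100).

ES = 3.28% × 1.760 = 5.773%.
On $1,500,000: 0.05773 × $1,500,000 = $86,595.

$86,600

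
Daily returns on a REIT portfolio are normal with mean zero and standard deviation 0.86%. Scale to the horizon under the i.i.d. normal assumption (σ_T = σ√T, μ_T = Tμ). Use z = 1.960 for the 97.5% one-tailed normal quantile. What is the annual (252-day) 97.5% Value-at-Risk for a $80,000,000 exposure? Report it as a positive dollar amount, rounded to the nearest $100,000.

σ_{252d} = 0.86% × √252 = 13.652%.
VaR = 1.960 × 13.652% = 26.758%.
On $80,000,000: 0.26758 × $80,000,000 = $21,406,400.

$21,400,000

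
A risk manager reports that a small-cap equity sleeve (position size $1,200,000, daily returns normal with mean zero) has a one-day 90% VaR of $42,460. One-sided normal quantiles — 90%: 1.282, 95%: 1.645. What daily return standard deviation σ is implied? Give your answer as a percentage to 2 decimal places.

2.76%

VaR as a fraction: $42,460 / $1,200,000 = 3.538%.
σ = VaR / z = 3.538% / 1.282 = 2.760%.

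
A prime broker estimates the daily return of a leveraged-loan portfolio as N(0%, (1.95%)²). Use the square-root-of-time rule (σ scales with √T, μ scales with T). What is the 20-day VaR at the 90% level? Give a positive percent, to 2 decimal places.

11.18%

At 90%, z = 1.282.
σ_{20d} = 1.95% × √20 = 8.721%.
VaR = 1.282 × 8.721% = 11.180%.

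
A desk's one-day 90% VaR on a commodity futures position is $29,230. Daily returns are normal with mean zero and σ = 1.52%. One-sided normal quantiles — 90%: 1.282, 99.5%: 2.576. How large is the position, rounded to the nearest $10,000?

$1,500,000

VaR as a fraction of value: z·σ = 1.282 × 1.52% = 1.94864%.
Position = $29,230 / 0.0194864 = $1,500,021.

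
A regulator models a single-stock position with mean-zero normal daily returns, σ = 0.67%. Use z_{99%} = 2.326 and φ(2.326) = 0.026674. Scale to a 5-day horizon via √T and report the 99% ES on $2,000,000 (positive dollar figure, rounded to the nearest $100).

σ_{5d} = 0.67% × √5 = 1.498%.
ES multiplier = φ(z)/(1−α) = 0.026674/0.01 = 2.667.
ES = 1.498% × 2.667 = 3.995%; on $2,000,000: $79,900.

$79,900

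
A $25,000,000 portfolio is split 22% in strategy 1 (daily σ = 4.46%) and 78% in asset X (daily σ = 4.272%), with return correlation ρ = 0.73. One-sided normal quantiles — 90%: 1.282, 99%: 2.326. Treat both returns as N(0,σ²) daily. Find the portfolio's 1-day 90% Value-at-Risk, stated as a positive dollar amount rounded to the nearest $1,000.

$1,315,000

σ_p² = 0.22²·4.46² + 0.78²·4.272² + 2·0.73·0.22·0.78·4.46·4.272 = 16.8395 (%²).
σ_p = √16.8395 = 4.104%.
VaR = 1.282 × 4.104% = 5.261%; on $25,000,000 that is $1,315,250.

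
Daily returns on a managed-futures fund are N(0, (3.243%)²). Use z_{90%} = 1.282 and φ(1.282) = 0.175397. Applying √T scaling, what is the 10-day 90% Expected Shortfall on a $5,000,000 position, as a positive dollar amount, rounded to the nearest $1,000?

σ_{10d} = 3.243% × √10 = 10.255%.
ES multiplier = φ(z)/(1−α) = 0.175397/0.1 = 1.754.
ES = 10.255% × 1.754 = 17.987%; on $5,000,000: $899,350.

$899,000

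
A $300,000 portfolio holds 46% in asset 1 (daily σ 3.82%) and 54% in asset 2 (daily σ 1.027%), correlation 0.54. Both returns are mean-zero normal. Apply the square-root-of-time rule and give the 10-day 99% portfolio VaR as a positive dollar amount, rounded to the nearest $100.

σ_p = √(0.46²·3.82² + 0.54²·1.027² + 2·0.54·0.46·0.54·3.82·1.027) = 2.109%.
σ_{10d} = 2.109% × √10 = 6.669%.
z(99%) = 2.326.
VaR = 2.326 × 6.669% = 15.512%; on $300,000 that is $46,536.

$46,500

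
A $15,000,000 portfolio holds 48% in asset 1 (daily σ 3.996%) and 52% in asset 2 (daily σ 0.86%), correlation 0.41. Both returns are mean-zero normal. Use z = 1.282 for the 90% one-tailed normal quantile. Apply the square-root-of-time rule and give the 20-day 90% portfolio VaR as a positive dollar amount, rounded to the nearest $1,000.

σ_p = √(0.48²·3.996² + 0.52²·0.86² + 2·0.41·0.48·0.52·3.996·0.86) = 2.141%.
σ_{20d} = 2.141% × √20 = 9.575%.
VaR = 1.282 × 9.575% = 12.275%; on $15,000,000 that is $1,841,250.

$1,841,000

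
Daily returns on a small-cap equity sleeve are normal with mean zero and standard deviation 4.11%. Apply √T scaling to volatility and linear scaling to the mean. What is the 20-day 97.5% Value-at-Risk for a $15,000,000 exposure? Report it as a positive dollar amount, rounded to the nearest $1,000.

$5,404,000

At 97.5%, z = 1.960.
σ_{20d} = 4.11% × √20 = 18.380%.
VaR = 1.960 × 18.380% = 36.025%.
On $15,000,000: 0.36025 × $15,000,000 = $5,403,750.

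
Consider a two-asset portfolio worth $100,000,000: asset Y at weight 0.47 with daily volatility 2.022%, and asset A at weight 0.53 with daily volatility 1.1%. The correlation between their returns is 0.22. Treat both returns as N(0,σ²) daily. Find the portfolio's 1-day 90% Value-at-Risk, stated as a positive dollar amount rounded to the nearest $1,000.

$1,563,000

σ_p² = 0.47²·2.022² + 0.53²·1.1² + 2·0.22·0.47·0.53·2.022·1.1 = 1.4868 (%²).
σ_p = √1.4868 = 1.219%.
At 90%, z = 1.282.
VaR = 1.282 × 1.219% = 1.563%; on $100,000,000 that is $1,563,000.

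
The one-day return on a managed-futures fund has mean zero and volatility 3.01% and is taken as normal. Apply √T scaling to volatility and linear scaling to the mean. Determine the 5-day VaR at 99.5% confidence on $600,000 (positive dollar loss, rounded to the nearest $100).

At 99.5%, z = 2.576.
σ_{5d} = 3.01% × √5 = 6.731%.
VaR = 2.576 × 6.731% = 17.339%.
On $600,000: 0.17339 × $600,000 = $104,034.

$104,000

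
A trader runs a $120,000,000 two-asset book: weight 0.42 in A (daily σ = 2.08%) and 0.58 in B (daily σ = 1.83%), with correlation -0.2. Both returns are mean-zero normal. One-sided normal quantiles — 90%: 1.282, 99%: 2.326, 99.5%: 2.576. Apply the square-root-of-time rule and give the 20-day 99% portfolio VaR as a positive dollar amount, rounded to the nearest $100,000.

σ_p = √(0.42²·2.08² + 0.58²·1.83² + 2·-0.2·0.42·0.58·2.08·1.83) = 1.232%.
σ_{20d} = 1.232% × √20 = 5.510%.
VaR = 2.326 × 5.510% = 12.816%; on $120,000,000 that is $15,379,200.

$15,400,000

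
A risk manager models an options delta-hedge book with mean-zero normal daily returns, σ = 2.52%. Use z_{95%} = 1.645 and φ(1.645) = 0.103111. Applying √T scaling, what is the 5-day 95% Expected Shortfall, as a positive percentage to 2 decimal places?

σ_{5d} = 2.52% × √5 = 5.635%.
ES multiplier = φ(z)/(1−α) = 0.103111/0.05 = 2.062.
ES = 5.635% × 2.062 = 11.619%.

11.62%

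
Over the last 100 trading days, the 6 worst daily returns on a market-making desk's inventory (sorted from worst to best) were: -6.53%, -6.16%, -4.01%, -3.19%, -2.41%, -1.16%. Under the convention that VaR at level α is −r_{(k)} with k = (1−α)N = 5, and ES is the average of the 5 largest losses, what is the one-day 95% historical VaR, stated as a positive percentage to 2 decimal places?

k = 5; the 5th lowest return is -2.41%, so VaR = 2.41%.

2.41%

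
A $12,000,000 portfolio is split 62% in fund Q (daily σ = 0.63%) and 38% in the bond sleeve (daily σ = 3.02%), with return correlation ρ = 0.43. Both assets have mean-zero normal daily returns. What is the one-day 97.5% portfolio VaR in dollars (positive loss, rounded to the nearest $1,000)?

σ_p² = 0.62²·0.63² + 0.38²·3.02² + 2·0.43·0.62·0.38·0.63·3.02 = 1.8551 (%²).
σ_p = √1.8551 = 1.362%.
At 97.5%, z = 1.960.
VaR = 1.960 × 1.362% = 2.670%; on $12,000,000 that is $320,400.

$320,000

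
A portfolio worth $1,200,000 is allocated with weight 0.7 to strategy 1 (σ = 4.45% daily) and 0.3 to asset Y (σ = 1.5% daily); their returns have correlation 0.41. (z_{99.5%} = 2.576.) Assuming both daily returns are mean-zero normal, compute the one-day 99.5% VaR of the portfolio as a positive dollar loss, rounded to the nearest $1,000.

σ_p² = 0.7²·4.45² + 0.3²·1.5² + 2·0.41·0.7·0.3·4.45·1.5 = 11.0552 (%²).
σ_p = √11.0552 = 3.325%.
VaR = 2.576 × 3.325% = 8.565%; on $1,200,000 that is $102,780.

$103,000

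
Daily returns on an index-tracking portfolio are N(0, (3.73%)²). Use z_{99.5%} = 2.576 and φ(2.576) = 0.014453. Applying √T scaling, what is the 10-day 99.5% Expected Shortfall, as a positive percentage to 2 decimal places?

34.10%

σ_{10d} = 3.73% × √10 = 11.795%.
ES multiplier = φ(z)/(1−α) = 0.014453/0.005 = 2.891.
ES = 11.795% × 2.891 = 34.099%.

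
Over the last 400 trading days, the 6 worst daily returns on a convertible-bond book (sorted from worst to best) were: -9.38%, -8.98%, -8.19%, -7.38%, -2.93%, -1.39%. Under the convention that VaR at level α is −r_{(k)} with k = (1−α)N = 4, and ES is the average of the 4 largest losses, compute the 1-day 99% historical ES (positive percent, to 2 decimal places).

8.48%

The 4 worst returns sum to -33.93%.
ES = −(-33.93%) / 4 = 8.4825% ≈ 8.48%.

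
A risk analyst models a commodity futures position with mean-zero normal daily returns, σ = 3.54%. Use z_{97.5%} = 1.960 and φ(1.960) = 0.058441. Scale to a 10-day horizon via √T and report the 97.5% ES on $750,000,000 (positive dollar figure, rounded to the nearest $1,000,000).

σ_{10d} = 3.54% × √10 = 11.194%.
ES multiplier = φ(z)/(1−α) = 0.058441/0.025 = 2.338.
ES = 11.194% × 2.338 = 26.172%; on $750,000,000: $196,290,000.

$196,000,000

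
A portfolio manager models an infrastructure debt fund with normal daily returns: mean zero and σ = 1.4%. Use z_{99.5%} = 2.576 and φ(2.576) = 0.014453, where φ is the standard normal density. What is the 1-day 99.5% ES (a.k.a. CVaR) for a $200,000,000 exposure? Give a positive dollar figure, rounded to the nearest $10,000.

$8,090,000

Tail multiplier: φ(z)/(1−α) = 0.014453 / 0.005 = 2.891.
ES = 1.4% × 2.891 = 4.047%.
On $200,000,000: 0.04047 × $200,000,000 = $8,094,000.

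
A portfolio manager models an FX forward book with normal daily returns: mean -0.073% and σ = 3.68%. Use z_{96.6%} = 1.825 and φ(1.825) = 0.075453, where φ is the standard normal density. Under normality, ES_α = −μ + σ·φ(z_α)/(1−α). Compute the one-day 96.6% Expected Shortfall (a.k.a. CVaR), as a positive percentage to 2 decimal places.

Tail multiplier: φ(z)/(1−α) = 0.075453 / 0.034 = 2.219.
ES = −(-0.073%) + 3.68% × 2.219 = 8.239%.

8.24%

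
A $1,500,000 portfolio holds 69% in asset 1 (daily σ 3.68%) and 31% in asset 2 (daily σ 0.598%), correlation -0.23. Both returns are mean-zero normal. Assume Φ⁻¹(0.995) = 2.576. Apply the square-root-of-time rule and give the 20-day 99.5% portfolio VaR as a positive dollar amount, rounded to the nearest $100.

σ_p = √(0.69²·3.68² + 0.31²·0.598² + 2·-0.23·0.69·0.31·3.68·0.598) = 2.503%.
σ_{20d} = 2.503% × √20 = 11.194%.
VaR = 2.576 × 11.194% = 28.836%; on $1,500,000 that is $432,540.

$432,500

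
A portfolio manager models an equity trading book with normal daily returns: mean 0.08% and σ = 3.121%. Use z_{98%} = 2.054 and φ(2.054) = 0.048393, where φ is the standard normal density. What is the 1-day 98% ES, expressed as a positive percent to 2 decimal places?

7.47%

Tail multiplier: φ(z)/(1−α) = 0.048393 / 0.02 = 2.420.
ES = −(0.08%) + 3.121% × 2.420 = 7.473%.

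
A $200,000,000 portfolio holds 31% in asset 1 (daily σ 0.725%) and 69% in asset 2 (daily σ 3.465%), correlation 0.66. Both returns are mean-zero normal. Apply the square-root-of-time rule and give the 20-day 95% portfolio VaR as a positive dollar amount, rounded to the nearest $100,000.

σ_p = √(0.31²·0.725² + 0.69²·3.465² + 2·0.66·0.31·0.69·0.725·3.465) = 2.545%.
σ_{20d} = 2.545% × √20 = 11.382%.
z(95%) = 1.645.
VaR = 1.645 × 11.382% = 18.723%; on $200,000,000 that is $37,446,000.

$37,400,000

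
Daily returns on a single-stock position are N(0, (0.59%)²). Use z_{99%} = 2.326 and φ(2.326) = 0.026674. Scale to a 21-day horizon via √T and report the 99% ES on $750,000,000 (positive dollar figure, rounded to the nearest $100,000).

$54,100,000

σ_{21d} = 0.59% × √21 = 2.704%.
ES multiplier = φ(z)/(1−α) = 0.026674/0.01 = 2.667.
ES = 2.704% × 2.667 = 7.212%; on $750,000,000: $54,090,000.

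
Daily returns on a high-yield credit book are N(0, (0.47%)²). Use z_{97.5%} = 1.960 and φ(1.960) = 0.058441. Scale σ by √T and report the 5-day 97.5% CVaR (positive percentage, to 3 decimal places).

σ_{5d} = 0.47% × √5 = 1.051%.
ES multiplier = φ(z)/(1−α) = 0.058441/0.025 = 2.338.
ES = 1.051% × 2.338 = 2.457%.

2.457%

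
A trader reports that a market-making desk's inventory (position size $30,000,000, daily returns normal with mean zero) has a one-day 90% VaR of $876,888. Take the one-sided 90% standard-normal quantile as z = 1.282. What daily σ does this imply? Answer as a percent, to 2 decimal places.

VaR as a fraction: $876,888 / $30,000,000 = 2.923%.
σ = VaR / z = 2.923% / 1.282 = 2.280%.

2.28%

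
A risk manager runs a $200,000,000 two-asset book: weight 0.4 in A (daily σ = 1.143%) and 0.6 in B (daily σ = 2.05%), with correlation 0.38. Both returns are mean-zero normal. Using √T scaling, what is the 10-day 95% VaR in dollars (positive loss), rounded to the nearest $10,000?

σ_p = √(0.4²·1.143² + 0.6²·2.05² + 2·0.38·0.4·0.6·1.143·2.05) = 1.466%.
σ_{10d} = 1.466% × √10 = 4.636%.
z(95%) = 1.645.
VaR = 1.645 × 4.636% = 7.626%; on $200,000,000 that is $15,252,000.

$15,250,000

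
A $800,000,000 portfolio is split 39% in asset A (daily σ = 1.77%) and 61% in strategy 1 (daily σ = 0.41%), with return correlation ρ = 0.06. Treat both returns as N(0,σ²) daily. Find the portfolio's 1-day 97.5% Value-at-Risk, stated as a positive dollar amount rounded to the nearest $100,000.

$11,700,000

σ_p² = 0.39²·1.77² + 0.61²·0.41² + 2·0.06·0.39·0.61·1.77·0.41 = 0.5598 (%²).
σ_p = √0.5598 = 0.748%.
At 97.5%, z = 1.960.
VaR = 1.960 × 0.748% = 1.466%; on $800,000,000 that is $11,728,000.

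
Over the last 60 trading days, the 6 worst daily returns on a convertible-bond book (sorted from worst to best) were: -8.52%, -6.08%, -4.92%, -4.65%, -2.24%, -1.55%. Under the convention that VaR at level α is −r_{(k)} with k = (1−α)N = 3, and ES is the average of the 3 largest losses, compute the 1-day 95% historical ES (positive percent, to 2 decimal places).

6.51%

The 3 worst returns sum to -19.52%.
ES = −(-19.52%) / 3 = 6.5066…% ≈ 6.51%.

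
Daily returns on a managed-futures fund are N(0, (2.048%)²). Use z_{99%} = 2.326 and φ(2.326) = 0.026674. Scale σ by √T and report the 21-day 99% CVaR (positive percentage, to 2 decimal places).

25.03%

σ_{21d} = 2.048% × √21 = 9.385%.
ES multiplier = φ(z)/(1−α) = 0.026674/0.01 = 2.667.
ES = 9.385% × 2.667 = 25.030%.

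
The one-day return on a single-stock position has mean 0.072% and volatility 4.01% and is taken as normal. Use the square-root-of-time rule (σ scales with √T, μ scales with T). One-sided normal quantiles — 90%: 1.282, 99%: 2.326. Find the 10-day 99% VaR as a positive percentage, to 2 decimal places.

σ_{10d} = 4.01% × √10 = 12.681%; μ_{10d} = 10 × 0.072% = 0.720%.
VaR = −(0.720%) + 2.326 × 12.681% = 28.776%.

28.78%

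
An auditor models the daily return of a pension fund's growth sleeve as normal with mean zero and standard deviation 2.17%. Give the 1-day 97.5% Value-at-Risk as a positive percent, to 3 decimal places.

4.253%

At 97.5% one-sided, z = 1.960.
VaR = z·σ = 1.960 × 2.17% = 4.253%.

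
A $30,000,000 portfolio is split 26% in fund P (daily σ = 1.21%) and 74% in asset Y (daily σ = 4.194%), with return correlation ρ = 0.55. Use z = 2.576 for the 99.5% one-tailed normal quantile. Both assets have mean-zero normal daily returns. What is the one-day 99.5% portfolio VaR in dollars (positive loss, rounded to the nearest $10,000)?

σ_p² = 0.26²·1.21² + 0.74²·4.194² + 2·0.55·0.26·0.74·1.21·4.194 = 10.8051 (%²).
σ_p = √10.8051 = 3.287%.
VaR = 2.576 × 3.287% = 8.467%; on $30,000,000 that is $2,540,100.

$2,540,000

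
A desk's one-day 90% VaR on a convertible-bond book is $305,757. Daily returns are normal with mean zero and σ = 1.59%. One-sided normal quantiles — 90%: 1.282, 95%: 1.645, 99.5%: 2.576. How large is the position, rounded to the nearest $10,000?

VaR as a fraction of value: z·σ = 1.282 × 1.59% = 2.03838%.
Position = $305,757 / 0.0203838 = $15,000,000.

$15,000,000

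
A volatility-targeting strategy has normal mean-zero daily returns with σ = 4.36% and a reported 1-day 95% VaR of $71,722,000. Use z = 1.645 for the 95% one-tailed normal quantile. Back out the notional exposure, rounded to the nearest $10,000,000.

$1,000,000,000

VaR as a fraction of value: z·σ = 1.645 × 4.36% = 7.1722%.
Position = $71,722,000 / 0.071722 = $1,000,000,000.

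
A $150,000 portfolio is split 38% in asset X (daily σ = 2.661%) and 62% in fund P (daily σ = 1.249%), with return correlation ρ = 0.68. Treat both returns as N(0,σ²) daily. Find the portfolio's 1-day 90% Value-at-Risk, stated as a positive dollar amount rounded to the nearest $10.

$3,150

σ_p² = 0.38²·2.661² + 0.62²·1.249² + 2·0.68·0.38·0.62·2.661·1.249 = 2.6871 (%²).
σ_p = √2.6871 = 1.639%.
At 90%, z = 1.282.
VaR = 1.282 × 1.639% = 2.101%; on $150,000 that is $3,152.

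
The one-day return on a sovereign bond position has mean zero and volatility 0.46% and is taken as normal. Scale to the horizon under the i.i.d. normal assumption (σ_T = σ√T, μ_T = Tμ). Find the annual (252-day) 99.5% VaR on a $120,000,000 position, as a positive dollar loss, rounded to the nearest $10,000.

$22,570,000

At 99.5%, z = 2.576.
σ_{252d} = 0.46% × √252 = 7.302%.
VaR = 2.576 × 7.302% = 18.810%.
On $120,000,000: 0.18810 × $120,000,000 = $22,572,000.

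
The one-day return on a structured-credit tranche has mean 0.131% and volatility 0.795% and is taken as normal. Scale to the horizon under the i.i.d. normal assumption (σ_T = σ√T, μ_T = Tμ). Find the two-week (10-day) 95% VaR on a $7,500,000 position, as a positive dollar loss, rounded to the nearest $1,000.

$212,000

At 95%, z = 1.645.
σ_{10d} = 0.795% × √10 = 2.514%; μ_{10d} = 10 × 0.131% = 1.310%.
VaR = −(1.310%) + 1.645 × 2.514% = 2.826%.
On $7,500,000: 0.02826 × $7,500,000 = $211,950.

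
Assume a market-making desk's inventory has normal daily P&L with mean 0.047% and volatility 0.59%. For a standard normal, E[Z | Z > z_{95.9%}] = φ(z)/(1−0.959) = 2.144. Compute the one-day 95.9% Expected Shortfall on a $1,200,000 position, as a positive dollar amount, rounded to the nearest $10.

ES = −(0.047%) + 0.59% × 2.144 = 1.218%.
On $1,200,000: 0.01218 × $1,200,000 = $14,616.

$14,620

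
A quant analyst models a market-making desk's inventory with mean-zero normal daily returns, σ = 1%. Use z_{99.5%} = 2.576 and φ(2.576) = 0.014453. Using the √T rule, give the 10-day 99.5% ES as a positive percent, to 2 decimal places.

σ_{10d} = 1% × √10 = 3.162%.
ES multiplier = φ(z)/(1−α) = 0.014453/0.005 = 2.891.
ES = 3.162% × 2.891 = 9.141%.

9.14%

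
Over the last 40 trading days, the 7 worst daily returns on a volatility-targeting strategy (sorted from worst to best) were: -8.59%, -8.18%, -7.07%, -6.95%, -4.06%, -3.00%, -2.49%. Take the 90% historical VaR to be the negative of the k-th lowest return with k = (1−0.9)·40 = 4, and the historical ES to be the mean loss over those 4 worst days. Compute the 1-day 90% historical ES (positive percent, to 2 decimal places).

7.70%

The 4 worst returns sum to -30.79%.
ES = −(-30.79%) / 4 = 7.6975% ≈ 7.70%.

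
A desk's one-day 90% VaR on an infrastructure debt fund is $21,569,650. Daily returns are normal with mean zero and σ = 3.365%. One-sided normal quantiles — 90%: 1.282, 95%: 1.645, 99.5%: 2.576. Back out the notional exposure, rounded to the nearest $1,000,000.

$500,000,000

VaR as a fraction of value: z·σ = 1.282 × 3.365% = 4.31393%.
Position = $21,569,650 / 0.0431393 = $500,000,000.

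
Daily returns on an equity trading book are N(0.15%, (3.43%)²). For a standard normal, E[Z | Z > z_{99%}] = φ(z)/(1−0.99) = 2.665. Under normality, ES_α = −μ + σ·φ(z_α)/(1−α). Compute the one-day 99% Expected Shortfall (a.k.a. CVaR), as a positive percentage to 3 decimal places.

ES = −(0.15%) + 3.43% × 2.665 = 8.991%.

8.991%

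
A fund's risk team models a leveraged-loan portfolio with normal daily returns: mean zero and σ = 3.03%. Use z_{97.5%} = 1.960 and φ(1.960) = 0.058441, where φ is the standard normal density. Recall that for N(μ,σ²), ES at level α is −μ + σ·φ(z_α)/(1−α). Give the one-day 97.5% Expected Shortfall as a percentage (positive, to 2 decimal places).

Tail multiplier: φ(z)/(1−α) = 0.058441 / 0.025 = 2.338.
ES = 3.03% × 2.338 = 7.084%.

7.08%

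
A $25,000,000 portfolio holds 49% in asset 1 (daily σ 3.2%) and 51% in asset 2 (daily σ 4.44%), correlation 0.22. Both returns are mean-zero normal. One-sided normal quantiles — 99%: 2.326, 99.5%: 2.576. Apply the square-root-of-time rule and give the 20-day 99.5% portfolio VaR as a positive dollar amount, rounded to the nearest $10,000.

$8,710,000

σ_p = √(0.49²·3.2² + 0.51²·4.44² + 2·0.22·0.49·0.51·3.2·4.44) = 3.025%.
σ_{20d} = 3.025% × √20 = 13.528%.
VaR = 2.576 × 13.528% = 34.848%; on $25,000,000 that is $8,712,000.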